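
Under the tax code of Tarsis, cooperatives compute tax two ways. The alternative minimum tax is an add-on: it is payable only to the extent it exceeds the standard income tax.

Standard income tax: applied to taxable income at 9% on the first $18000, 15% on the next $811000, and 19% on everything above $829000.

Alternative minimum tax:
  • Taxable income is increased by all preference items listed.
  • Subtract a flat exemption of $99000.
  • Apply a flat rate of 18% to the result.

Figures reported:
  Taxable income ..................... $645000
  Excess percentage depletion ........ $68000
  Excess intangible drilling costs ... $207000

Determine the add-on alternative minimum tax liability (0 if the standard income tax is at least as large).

$52110

Alternative minimum tax:
  Adjusted income: $645000 + $68000 + $207000 = $920000
  Less exemption $99000 → base $821000
  $821000 × 18% = $147780

Standard income tax:
  $18000 × 9% = $1620
  $627000 × 15% = $94050
  → $95670

Excess of alternative minimum tax over standard income tax: $147780 − $95670 = $52110.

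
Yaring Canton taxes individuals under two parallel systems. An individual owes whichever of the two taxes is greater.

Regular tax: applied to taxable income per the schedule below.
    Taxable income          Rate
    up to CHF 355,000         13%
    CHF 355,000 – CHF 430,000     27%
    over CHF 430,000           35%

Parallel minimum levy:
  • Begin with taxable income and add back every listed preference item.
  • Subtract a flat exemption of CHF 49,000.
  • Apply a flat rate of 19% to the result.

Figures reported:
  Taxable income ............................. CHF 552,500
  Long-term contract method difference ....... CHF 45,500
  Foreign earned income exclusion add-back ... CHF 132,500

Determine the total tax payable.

Regular tax:
  CHF 355,000 × 13% = CHF 46,150
  CHF 75,000 × 27% = CHF 20,250
  CHF 122,500 × 35% = CHF 42,875
  → CHF 109,275

Parallel minimum levy:
  Adjusted income: CHF 552,500 + CHF 45,500 + CHF 132,500 = CHF 730,500
  Less exemption CHF 49,000 → base CHF 681,500
  CHF 681,500 × 19% = CHF 129,485

CHF 129,485 > CHF 109,275, so the parallel minimum levy is the binding amount.

CHF 129,485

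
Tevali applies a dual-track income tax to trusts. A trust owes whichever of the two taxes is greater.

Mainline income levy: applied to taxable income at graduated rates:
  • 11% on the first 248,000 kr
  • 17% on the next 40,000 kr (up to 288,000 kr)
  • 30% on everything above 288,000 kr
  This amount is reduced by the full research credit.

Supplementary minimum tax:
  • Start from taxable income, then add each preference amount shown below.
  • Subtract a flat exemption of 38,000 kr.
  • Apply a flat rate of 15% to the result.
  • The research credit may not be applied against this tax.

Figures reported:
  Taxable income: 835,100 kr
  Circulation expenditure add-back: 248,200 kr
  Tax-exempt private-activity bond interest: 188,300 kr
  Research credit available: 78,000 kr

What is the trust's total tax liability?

185,040 kr

Supplementary minimum tax:
  Adjusted income: 835,100 kr + 248,200 kr + 188,300 kr = 1,271,600 kr
  Less exemption 38,000 kr → base 1,233,600 kr
  1,233,600 kr × 15% = 185,040 kr

Mainline income levy:
  248,000 kr × 11% = 27,280 kr
  40,000 kr × 17% = 6,800 kr
  547,100 kr × 30% = 164,130 kr
  → 198,210 kr
  Less research credit 78,000 kr → 120,210 kr

185,040 kr > 120,210 kr, so the supplementary minimum tax is the binding amount.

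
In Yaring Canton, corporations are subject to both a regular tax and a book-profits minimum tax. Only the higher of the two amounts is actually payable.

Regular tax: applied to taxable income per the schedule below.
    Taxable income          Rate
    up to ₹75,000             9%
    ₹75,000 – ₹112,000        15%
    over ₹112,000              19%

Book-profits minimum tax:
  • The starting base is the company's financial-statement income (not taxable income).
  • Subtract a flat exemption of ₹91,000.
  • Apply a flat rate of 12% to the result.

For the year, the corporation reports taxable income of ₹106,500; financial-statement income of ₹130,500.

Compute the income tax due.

₹11,475

Book-profits minimum tax:
  Base (financial-statement income): ₹130,500
  Less exemption ₹91,000 → base ₹39,500
  ₹39,500 × 12% = ₹4,740

Regular tax:
  ₹75,000 × 9% = ₹6,750
  ₹31,500 × 15% = ₹4,725
  → ₹11,475

₹11,475 > ₹4,740, so the regular tax governs.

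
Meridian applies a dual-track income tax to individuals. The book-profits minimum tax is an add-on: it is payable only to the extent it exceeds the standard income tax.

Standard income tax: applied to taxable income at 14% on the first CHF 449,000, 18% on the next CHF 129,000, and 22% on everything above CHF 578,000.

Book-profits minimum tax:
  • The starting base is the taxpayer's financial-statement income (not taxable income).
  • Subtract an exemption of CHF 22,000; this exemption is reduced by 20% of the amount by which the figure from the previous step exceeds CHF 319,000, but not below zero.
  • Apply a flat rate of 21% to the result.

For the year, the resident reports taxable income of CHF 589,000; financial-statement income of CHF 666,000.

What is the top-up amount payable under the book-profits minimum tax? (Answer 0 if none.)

CHF 51,360

Standard income tax:
  CHF 449,000 × 14% = CHF 62,860
  CHF 129,000 × 18% = CHF 23,220
  CHF 11,000 × 22% = CHF 2,420
  → CHF 88,500

Book-profits minimum tax:
  Base (financial-statement income): CHF 666,000
  Exemption: 20% × (CHF 666,000 − CHF 319,000) = CHF 69,400 ≥ CHF 22,000, so the exemption is fully phased out
  Base: CHF 666,000 − CHF 0 = CHF 666,000
  CHF 666,000 × 21% = CHF 139,860

Excess of book-profits minimum tax over standard income tax: CHF 139,860 − CHF 88,500 = CHF 51,360.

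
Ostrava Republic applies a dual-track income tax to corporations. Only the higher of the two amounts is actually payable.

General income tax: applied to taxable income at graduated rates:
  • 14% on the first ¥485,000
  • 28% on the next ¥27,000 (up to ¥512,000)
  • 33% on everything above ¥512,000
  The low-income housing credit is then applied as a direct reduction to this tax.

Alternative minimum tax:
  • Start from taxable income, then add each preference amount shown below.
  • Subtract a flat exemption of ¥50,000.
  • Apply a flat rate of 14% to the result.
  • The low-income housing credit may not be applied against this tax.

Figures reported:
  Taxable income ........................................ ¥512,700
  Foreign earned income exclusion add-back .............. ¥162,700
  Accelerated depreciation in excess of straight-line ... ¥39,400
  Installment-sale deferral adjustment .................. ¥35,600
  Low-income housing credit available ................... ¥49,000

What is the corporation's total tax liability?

Alternative minimum tax:
  Adjusted income: ¥512,700 + ¥162,700 + ¥39,400 + ¥35,600 = ¥750,400
  Less exemption ¥50,000 → base ¥700,400
  ¥700,400 × 14% = ¥98,056

General income tax:
  ¥485,000 × 14% = ¥67,900
  ¥27,000 × 28% = ¥7,560
  ¥700 × 33% = ¥231
  → ¥75,691
  Less low-income housing credit ¥49,000 → ¥26,691

¥98,056 > ¥26,691, so the alternative minimum tax is the binding amount.

¥98,056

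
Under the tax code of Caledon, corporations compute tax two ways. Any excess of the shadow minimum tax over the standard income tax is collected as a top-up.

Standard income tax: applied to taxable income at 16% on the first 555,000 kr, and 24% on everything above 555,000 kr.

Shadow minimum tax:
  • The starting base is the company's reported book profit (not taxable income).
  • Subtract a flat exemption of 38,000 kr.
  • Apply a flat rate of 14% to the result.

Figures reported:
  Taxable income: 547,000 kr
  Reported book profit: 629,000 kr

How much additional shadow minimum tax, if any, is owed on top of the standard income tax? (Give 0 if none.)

0 kr

Shadow minimum tax:
  Base (reported book profit): 629,000 kr
  Less exemption 38,000 kr → base 591,000 kr
  591,000 kr × 14% = 82,740 kr

Standard income tax:
  547,000 kr × 16% = 87,520 kr

82,740 kr ≤ 87,520 kr, so no add-on is due.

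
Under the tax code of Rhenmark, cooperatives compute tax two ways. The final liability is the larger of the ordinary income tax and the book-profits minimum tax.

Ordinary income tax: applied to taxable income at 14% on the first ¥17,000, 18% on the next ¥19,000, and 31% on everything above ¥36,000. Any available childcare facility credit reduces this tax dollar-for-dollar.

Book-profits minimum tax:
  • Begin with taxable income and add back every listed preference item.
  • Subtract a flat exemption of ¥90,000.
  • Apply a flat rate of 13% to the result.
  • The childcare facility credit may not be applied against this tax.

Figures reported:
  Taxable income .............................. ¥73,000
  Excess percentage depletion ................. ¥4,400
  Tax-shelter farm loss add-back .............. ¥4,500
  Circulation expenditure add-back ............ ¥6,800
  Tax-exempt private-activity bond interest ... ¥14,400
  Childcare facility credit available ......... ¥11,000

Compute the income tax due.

¥6,270

Ordinary income tax:
  ¥17,000 × 14% = ¥2,380
  ¥19,000 × 18% = ¥3,420
  ¥37,000 × 31% = ¥11,470
  → ¥17,270
  Less childcare facility credit ¥11,000 → ¥6,270

Book-profits minimum tax:
  Adjusted income: ¥73,000 + ¥4,400 + ¥4,500 + ¥6,800 + ¥14,400 = ¥103,100
  Less exemption ¥90,000 → base ¥13,100
  ¥13,100 × 13% = ¥1,703

¥6,270 > ¥1,703, so the ordinary income tax governs.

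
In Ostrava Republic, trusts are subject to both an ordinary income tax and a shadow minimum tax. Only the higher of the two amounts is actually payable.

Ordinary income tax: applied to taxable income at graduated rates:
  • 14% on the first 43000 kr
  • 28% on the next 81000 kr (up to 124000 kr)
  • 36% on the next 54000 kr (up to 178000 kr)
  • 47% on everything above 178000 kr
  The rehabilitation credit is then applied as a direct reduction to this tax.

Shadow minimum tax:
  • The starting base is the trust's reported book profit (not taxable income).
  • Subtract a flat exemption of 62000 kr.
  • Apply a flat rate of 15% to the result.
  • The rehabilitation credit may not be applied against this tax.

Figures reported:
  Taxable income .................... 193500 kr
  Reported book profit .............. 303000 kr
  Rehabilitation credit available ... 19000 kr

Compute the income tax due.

Shadow minimum tax:
  Base (reported book profit): 303000 kr
  Less exemption 62000 kr → base 241000 kr
  241000 kr × 15% = 36150 kr

Ordinary income tax:
  43000 kr × 14% = 6020 kr
  81000 kr × 28% = 22680 kr
  54000 kr × 36% = 19440 kr
  15500 kr × 47% = 7285 kr
  → 55425 kr
  Less rehabilitation credit 19000 kr → 36425 kr

36425 kr > 36150 kr, so the ordinary income tax governs.

36425 kr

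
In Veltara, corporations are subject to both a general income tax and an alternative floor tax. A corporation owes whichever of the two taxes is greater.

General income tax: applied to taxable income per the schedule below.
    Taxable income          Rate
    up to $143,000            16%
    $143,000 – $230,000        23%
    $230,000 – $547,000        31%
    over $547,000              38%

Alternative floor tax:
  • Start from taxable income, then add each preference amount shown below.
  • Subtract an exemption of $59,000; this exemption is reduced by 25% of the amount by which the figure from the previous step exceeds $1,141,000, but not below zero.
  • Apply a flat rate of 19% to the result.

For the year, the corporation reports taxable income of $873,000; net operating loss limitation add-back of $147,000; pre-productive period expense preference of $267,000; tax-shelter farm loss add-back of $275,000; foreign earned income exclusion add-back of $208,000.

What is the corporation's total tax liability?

General income tax:
  $143,000 × 16% = $22,880
  $87,000 × 23% = $20,010
  $317,000 × 31% = $98,270
  $326,000 × 38% = $123,880
  → $265,040

Alternative floor tax:
  Adjusted income: $873,000 + $147,000 + $267,000 + $275,000 + $208,000 = $1,770,000
  Exemption: 25% × ($1,770,000 − $1,141,000) = $157,250 ≥ $59,000, so the exemption is fully phased out
  Base: $1,770,000 − $0 = $1,770,000
  $1,770,000 × 19% = $336,300

$336,300 > $265,040, so the alternative floor tax is the binding amount.

$336,300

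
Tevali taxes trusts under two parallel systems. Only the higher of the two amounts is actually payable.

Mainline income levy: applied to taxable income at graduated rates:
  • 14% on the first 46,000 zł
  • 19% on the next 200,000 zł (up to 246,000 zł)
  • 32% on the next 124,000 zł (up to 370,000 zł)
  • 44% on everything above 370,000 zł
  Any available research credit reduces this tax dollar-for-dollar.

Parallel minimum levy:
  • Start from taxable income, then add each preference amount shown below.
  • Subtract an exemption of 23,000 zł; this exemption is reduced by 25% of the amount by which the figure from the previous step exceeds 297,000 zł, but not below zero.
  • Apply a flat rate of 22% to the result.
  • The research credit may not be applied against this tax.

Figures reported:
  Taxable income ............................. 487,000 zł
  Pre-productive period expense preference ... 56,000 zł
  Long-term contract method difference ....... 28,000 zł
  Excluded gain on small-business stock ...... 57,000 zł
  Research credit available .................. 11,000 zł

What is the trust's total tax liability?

138,160 zł

Mainline income levy:
  46,000 zł × 14% = 6,440 zł
  200,000 zł × 19% = 38,000 zł
  124,000 zł × 32% = 39,680 zł
  117,000 zł × 44% = 51,480 zł
  → 135,600 zł
  Less research credit 11,000 zł → 124,600 zł

Parallel minimum levy:
  Adjusted income: 487,000 zł + 56,000 zł + 28,000 zł + 57,000 zł = 628,000 zł
  Exemption: 25% × (628,000 zł − 297,000 zł) = 82,750 zł ≥ 23,000 zł, so the exemption is fully phased out
  Base: 628,000 zł − 0 zł = 628,000 zł
  628,000 zł × 22% = 138,160 zł

138,160 zł > 124,600 zł, so the parallel minimum levy is the binding amount.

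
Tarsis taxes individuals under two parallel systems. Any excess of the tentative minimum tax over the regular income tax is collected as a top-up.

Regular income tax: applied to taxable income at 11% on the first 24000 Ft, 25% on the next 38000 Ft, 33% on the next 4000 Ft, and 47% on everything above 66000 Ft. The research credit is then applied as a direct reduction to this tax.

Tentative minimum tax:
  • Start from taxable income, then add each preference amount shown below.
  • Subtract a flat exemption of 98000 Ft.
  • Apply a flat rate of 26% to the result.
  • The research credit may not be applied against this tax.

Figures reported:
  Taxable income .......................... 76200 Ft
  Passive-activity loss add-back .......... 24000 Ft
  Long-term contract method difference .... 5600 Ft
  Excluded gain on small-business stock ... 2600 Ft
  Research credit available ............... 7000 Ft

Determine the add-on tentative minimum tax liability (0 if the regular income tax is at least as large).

Regular income tax:
  24000 Ft × 11% = 2640 Ft
  38000 Ft × 25% = 9500 Ft
  4000 Ft × 33% = 1320 Ft
  10200 Ft × 47% = 4794 Ft
  → 18254 Ft
  Less research credit 7000 Ft → 11254 Ft

Tentative minimum tax:
  Adjusted income: 76200 Ft + 24000 Ft + 5600 Ft + 2600 Ft = 108400 Ft
  Less exemption 98000 Ft → base 10400 Ft
  10400 Ft × 26% = 2704 Ft

2704 Ft ≤ 11254 Ft, so no add-on is due.

0 Ft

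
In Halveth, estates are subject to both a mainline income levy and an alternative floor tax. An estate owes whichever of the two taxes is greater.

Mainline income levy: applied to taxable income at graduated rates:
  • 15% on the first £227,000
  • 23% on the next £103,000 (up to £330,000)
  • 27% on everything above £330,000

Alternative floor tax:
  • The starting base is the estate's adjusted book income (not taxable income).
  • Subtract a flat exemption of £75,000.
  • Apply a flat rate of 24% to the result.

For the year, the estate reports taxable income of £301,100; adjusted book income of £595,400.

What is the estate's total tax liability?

Alternative floor tax:
  Base (adjusted book income): £595,400
  Less exemption £75,000 → base £520,400
  £520,400 × 24% = £124,896

Mainline income levy:
  £227,000 × 15% = £34,050
  £74,100 × 23% = £17,043
  → £51,093

£124,896 > £51,093, so the alternative floor tax is the binding amount.

£124,896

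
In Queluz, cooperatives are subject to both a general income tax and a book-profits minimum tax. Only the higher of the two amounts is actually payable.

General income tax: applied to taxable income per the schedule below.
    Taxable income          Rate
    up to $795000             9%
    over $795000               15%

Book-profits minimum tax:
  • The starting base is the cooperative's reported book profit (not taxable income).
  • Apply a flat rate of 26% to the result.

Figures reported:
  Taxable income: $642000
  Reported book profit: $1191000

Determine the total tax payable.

General income tax:
  $642000 × 9% = $57780

Book-profits minimum tax:
  Base (reported book profit): $1191000
  $1191000 × 26% = $309660

$309660 > $57780, so the book-profits minimum tax is the binding amount.

$309660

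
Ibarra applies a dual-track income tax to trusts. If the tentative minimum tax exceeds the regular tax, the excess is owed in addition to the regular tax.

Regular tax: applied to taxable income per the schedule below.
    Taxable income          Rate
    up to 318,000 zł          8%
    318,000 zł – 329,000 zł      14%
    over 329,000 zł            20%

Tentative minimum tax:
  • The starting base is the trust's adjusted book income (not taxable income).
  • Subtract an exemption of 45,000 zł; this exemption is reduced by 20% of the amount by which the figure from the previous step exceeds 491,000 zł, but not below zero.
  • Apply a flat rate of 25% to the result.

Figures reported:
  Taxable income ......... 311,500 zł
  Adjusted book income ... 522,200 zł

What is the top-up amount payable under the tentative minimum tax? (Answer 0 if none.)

Tentative minimum tax:
  Base (adjusted book income): 522,200 zł
  Exemption: 45,000 zł − 20% × (522,200 zł − 491,000 zł) = 45,000 zł − 6,240 zł = 38,760 zł
  Base: 522,200 zł − 38,760 zł = 483,440 zł
  483,440 zł × 25% = 120,860 zł

Regular tax:
  311,500 zł × 8% = 24,920 zł

Excess of tentative minimum tax over regular tax: 120,860 zł − 24,920 zł = 95,940 zł.

95,940 zł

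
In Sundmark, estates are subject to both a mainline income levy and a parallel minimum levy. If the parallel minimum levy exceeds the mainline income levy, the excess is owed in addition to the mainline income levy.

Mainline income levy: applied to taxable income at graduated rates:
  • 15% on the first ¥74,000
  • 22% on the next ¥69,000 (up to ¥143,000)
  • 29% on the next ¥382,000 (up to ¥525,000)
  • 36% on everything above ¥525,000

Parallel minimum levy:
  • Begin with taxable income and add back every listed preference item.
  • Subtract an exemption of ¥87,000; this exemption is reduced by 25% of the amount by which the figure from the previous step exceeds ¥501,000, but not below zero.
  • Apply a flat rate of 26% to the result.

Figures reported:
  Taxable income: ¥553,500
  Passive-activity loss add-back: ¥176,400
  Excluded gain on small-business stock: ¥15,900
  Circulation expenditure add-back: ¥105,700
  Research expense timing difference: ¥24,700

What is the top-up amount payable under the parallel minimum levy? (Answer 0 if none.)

¥80,492

Mainline income levy:
  ¥74,000 × 15% = ¥11,100
  ¥69,000 × 22% = ¥15,180
  ¥382,000 × 29% = ¥110,780
  ¥28,500 × 36% = ¥10,260
  → ¥147,320

Parallel minimum levy:
  Adjusted income: ¥553,500 + ¥176,400 + ¥15,900 + ¥105,700 + ¥24,700 = ¥876,200
  Exemption: 25% × (¥876,200 − ¥501,000) = ¥93,800 ≥ ¥87,000, so the exemption is fully phased out
  Base: ¥876,200 − ¥0 = ¥876,200
  ¥876,200 × 26% = ¥227,812

Excess of parallel minimum levy over mainline income levy: ¥227,812 − ¥147,320 = ¥80,492.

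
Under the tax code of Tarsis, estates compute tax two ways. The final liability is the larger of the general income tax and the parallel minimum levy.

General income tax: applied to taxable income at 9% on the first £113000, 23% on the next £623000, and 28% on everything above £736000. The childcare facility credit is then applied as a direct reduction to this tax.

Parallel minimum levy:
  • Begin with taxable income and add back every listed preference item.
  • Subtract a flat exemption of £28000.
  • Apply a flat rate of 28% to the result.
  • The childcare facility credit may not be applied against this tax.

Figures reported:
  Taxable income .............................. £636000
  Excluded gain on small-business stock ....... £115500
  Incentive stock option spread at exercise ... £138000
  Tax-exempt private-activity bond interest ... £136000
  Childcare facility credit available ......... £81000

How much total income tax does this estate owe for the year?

£279300

General income tax:
  £113000 × 9% = £10170
  £523000 × 23% = £120290
  → £130460
  Less childcare facility credit £81000 → £49460

Parallel minimum levy:
  Adjusted income: £636000 + £115500 + £138000 + £136000 = £1025500
  Less exemption £28000 → base £997500
  £997500 × 28% = £279300

£279300 > £49460, so the parallel minimum levy is the binding amount.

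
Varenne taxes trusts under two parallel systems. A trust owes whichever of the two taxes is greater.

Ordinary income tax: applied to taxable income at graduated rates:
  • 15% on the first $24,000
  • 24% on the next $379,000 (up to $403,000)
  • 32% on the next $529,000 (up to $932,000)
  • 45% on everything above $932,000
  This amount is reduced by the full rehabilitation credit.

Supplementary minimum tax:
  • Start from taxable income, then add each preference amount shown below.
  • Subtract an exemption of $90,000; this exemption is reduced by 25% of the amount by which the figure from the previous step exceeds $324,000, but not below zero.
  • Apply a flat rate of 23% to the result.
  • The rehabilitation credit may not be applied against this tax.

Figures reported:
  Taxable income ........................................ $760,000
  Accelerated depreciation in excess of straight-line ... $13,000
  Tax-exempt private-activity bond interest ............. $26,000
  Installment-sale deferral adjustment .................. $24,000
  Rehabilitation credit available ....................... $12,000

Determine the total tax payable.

$196,800

Supplementary minimum tax:
  Adjusted income: $760,000 + $13,000 + $26,000 + $24,000 = $823,000
  Exemption: 25% × ($823,000 − $324,000) = $124,750 ≥ $90,000, so the exemption is fully phased out
  Base: $823,000 − $0 = $823,000
  $823,000 × 23% = $189,290

Ordinary income tax:
  $24,000 × 15% = $3,600
  $379,000 × 24% = $90,960
  $357,000 × 32% = $114,240
  → $208,800
  Less rehabilitation credit $12,000 → $196,800

$196,800 > $189,290, so the ordinary income tax governs.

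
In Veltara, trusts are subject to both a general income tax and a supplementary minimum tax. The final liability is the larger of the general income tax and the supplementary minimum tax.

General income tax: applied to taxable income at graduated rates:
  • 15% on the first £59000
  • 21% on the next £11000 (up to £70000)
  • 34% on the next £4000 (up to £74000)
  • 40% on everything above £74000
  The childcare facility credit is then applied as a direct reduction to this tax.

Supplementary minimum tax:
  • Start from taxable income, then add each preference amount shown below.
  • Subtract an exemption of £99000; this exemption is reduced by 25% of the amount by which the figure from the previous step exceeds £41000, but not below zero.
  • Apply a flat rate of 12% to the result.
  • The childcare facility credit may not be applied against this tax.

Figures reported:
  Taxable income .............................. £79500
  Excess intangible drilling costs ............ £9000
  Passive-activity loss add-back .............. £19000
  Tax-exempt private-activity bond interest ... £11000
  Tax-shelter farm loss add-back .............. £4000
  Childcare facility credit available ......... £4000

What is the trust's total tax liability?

£10720

General income tax:
  £59000 × 15% = £8850
  £11000 × 21% = £2310
  £4000 × 34% = £1360
  £5500 × 40% = £2200
  → £14720
  Less childcare facility credit £4000 → £10720

Supplementary minimum tax:
  Adjusted income: £79500 + £9000 + £19000 + £11000 + £4000 = £122500
  Exemption: £99000 − 25% × (£122500 − £41000) = £99000 − £20375 = £78625
  Base: £122500 − £78625 = £43875
  £43875 × 12% = £5265

£10720 > £5265, so the general income tax governs.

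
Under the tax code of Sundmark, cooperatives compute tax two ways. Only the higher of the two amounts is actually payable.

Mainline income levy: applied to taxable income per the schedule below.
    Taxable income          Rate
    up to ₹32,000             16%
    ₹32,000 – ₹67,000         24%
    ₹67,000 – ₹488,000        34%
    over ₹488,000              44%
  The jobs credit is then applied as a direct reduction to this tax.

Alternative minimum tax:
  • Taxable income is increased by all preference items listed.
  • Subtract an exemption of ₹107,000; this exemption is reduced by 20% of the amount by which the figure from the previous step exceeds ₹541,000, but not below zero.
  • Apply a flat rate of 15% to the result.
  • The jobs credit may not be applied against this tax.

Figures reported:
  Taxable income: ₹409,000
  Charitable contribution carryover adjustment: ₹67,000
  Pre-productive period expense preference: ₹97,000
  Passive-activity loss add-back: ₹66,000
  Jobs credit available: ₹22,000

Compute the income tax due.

₹107,800

Alternative minimum tax:
  Adjusted income: ₹409,000 + ₹67,000 + ₹97,000 + ₹66,000 = ₹639,000
  Exemption: ₹107,000 − 20% × (₹639,000 − ₹541,000) = ₹107,000 − ₹19,600 = ₹87,400
  Base: ₹639,000 − ₹87,400 = ₹551,600
  ₹551,600 × 15% = ₹82,740

Mainline income levy:
  ₹32,000 × 16% = ₹5,120
  ₹35,000 × 24% = ₹8,400
  ₹342,000 × 34% = ₹116,280
  → ₹129,800
  Less jobs credit ₹22,000 → ₹107,800

₹107,800 > ₹82,740, so the mainline income levy governs.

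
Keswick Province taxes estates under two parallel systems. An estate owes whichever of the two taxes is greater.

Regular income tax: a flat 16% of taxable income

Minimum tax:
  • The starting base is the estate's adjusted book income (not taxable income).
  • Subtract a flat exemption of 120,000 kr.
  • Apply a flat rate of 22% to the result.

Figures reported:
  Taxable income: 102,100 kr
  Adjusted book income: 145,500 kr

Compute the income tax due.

16,336 kr

Regular income tax:
  102,100 kr × 16% = 16,336 kr

Minimum tax:
  Base (adjusted book income): 145,500 kr
  Less exemption 120,000 kr → base 25,500 kr
  25,500 kr × 22% = 5,610 kr

16,336 kr > 5,610 kr, so the regular income tax governs.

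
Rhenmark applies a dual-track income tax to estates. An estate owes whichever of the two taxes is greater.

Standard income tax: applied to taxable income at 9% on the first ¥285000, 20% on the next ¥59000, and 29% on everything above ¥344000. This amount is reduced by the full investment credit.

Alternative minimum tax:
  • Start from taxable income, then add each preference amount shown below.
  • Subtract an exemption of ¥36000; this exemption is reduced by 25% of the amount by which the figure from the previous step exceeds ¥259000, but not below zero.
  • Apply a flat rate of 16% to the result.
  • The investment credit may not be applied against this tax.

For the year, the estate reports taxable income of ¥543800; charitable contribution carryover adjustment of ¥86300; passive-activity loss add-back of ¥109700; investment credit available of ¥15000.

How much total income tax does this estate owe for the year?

Alternative minimum tax:
  Adjusted income: ¥543800 + ¥86300 + ¥109700 = ¥739800
  Exemption: 25% × (¥739800 − ¥259000) = ¥120200 ≥ ¥36000, so the exemption is fully phased out
  Base: ¥739800 − ¥0 = ¥739800
  ¥739800 × 16% = ¥118368

Standard income tax:
  ¥285000 × 9% = ¥25650
  ¥59000 × 20% = ¥11800
  ¥199800 × 29% = ¥57942
  → ¥95392
  Less investment credit ¥15000 → ¥80392

¥118368 > ¥80392, so the alternative minimum tax is the binding amount.

¥118368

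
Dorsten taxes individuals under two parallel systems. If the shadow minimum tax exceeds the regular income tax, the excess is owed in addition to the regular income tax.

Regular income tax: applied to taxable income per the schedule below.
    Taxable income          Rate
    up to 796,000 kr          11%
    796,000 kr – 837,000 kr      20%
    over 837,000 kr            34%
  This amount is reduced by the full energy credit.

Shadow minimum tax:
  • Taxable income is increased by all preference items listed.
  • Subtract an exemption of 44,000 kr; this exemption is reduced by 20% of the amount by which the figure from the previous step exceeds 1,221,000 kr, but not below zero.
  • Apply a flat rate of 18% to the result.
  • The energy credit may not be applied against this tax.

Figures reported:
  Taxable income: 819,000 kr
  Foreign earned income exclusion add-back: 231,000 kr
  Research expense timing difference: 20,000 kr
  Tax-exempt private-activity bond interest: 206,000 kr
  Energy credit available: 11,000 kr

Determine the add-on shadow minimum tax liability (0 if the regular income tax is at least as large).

Shadow minimum tax:
  Adjusted income: 819,000 kr + 231,000 kr + 20,000 kr + 206,000 kr = 1,276,000 kr
  Exemption: 44,000 kr − 20% × (1,276,000 kr − 1,221,000 kr) = 44,000 kr − 11,000 kr = 33,000 kr
  Base: 1,276,000 kr − 33,000 kr = 1,243,000 kr
  1,243,000 kr × 18% = 223,740 kr

Regular income tax:
  796,000 kr × 11% = 87,560 kr
  23,000 kr × 20% = 4,600 kr
  → 92,160 kr
  Less energy credit 11,000 kr → 81,160 kr

Excess of shadow minimum tax over regular income tax: 223,740 kr − 81,160 kr = 142,580 kr.

142,580 kr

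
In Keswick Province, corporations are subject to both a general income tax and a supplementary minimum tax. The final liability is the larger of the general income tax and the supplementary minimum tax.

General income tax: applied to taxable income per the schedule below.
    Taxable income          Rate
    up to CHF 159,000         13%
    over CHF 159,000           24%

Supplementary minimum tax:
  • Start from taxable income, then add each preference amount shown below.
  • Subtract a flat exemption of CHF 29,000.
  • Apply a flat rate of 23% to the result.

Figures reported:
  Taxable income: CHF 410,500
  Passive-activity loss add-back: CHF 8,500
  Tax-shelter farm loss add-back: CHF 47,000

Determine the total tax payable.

General income tax:
  CHF 159,000 × 13% = CHF 20,670
  CHF 251,500 × 24% = CHF 60,360
  → CHF 81,030

Supplementary minimum tax:
  Adjusted income: CHF 410,500 + CHF 8,500 + CHF 47,000 = CHF 466,000
  Less exemption CHF 29,000 → base CHF 437,000
  CHF 437,000 × 23% = CHF 100,510

CHF 100,510 > CHF 81,030, so the supplementary minimum tax is the binding amount.

CHF 100,510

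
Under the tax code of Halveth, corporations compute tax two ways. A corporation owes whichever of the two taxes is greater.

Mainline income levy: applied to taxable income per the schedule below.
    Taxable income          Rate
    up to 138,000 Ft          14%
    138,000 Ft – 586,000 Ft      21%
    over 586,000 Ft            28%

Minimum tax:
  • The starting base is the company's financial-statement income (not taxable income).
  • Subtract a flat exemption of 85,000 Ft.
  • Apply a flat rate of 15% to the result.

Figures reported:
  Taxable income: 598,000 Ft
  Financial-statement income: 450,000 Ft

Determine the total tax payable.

Minimum tax:
  Base (financial-statement income): 450,000 Ft
  Less exemption 85,000 Ft → base 365,000 Ft
  365,000 Ft × 15% = 54,750 Ft

Mainline income levy:
  138,000 Ft × 14% = 19,320 Ft
  448,000 Ft × 21% = 94,080 Ft
  12,000 Ft × 28% = 3,360 Ft
  → 116,760 Ft

116,760 Ft > 54,750 Ft, so the mainline income levy governs.

116,760 Ft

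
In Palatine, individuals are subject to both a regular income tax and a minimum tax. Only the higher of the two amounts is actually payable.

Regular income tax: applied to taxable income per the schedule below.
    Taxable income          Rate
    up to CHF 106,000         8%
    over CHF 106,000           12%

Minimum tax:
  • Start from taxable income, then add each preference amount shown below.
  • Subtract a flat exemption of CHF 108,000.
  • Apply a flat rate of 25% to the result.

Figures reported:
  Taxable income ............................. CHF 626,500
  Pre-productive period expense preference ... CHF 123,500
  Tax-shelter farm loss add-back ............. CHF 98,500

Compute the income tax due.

Regular income tax:
  CHF 106,000 × 8% = CHF 8,480
  CHF 520,500 × 12% = CHF 62,460
  → CHF 70,940

Minimum tax:
  Adjusted income: CHF 626,500 + CHF 123,500 + CHF 98,500 = CHF 848,500
  Less exemption CHF 108,000 → base CHF 740,500
  CHF 740,500 × 25% = CHF 185,125

CHF 185,125 > CHF 70,940, so the minimum tax is the binding amount.

CHF 185,125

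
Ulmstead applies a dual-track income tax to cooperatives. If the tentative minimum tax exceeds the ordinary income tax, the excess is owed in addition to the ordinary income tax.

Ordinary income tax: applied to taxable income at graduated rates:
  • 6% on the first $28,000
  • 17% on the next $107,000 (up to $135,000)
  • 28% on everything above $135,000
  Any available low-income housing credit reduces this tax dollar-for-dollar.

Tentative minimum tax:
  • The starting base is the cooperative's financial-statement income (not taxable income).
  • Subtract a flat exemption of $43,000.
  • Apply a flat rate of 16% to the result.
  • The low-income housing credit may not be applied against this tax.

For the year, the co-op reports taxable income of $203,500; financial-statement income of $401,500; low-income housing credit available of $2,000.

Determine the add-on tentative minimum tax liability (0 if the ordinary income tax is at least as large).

Ordinary income tax:
  $28,000 × 6% = $1,680
  $107,000 × 17% = $18,190
  $68,500 × 28% = $19,180
  → $39,050
  Less low-income housing credit $2,000 → $37,050

Tentative minimum tax:
  Base (financial-statement income): $401,500
  Less exemption $43,000 → base $358,500
  $358,500 × 16% = $57,360

Excess of tentative minimum tax over ordinary income tax: $57,360 − $37,050 = $20,310.

$20,310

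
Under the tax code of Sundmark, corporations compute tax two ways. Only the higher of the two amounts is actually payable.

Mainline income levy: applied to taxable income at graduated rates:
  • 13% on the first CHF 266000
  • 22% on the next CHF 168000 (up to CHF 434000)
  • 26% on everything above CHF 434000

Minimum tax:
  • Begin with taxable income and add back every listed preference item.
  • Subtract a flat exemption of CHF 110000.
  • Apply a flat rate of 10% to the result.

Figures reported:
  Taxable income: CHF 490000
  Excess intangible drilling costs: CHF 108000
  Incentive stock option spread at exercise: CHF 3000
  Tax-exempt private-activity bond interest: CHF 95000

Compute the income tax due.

CHF 86100

Mainline income levy:
  CHF 266000 × 13% = CHF 34580
  CHF 168000 × 22% = CHF 36960
  CHF 56000 × 26% = CHF 14560
  → CHF 86100

Minimum tax:
  Adjusted income: CHF 490000 + CHF 108000 + CHF 3000 + CHF 95000 = CHF 696000
  Less exemption CHF 110000 → base CHF 586000
  CHF 586000 × 10% = CHF 58600

CHF 86100 > CHF 58600, so the mainline income levy governs.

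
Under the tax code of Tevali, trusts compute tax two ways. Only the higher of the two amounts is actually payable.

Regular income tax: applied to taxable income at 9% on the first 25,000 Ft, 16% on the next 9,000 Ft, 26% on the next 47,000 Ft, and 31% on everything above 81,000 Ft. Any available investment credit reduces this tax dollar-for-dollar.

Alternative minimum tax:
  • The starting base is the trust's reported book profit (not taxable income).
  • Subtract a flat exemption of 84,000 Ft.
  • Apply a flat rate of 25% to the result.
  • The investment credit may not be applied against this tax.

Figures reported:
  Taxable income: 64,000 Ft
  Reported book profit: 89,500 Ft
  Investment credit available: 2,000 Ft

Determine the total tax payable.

9,490 Ft

Regular income tax:
  25,000 Ft × 9% = 2,250 Ft
  9,000 Ft × 16% = 1,440 Ft
  30,000 Ft × 26% = 7,800 Ft
  → 11,490 Ft
  Less investment credit 2,000 Ft → 9,490 Ft

Alternative minimum tax:
  Base (reported book profit): 89,500 Ft
  Less exemption 84,000 Ft → base 5,500 Ft
  5,500 Ft × 25% = 1,375 Ft

9,490 Ft > 1,375 Ft, so the regular income tax governs.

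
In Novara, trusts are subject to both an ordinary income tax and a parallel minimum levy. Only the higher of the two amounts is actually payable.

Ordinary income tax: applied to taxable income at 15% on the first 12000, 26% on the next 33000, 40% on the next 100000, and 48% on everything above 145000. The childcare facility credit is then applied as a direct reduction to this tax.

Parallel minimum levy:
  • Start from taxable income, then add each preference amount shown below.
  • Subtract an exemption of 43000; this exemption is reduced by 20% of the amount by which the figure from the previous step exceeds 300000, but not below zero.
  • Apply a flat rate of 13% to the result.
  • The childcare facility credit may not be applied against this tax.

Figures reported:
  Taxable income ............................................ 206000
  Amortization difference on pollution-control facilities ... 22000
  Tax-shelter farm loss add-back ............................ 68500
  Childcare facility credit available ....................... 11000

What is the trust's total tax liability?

68660

Parallel minimum levy:
  Adjusted income: 206000 + 22000 + 68500 = 296500
  Exemption: 296500 ≤ 300000, so full 43000 applies
  Base: 296500 − 43000 = 253500
  253500 × 13% = 32955

Ordinary income tax:
  12000 × 15% = 1800
  33000 × 26% = 8580
  100000 × 40% = 40000
  61000 × 48% = 29280
  → 79660
  Less childcare facility credit 11000 → 68660

68660 > 32955, so the ordinary income tax governs.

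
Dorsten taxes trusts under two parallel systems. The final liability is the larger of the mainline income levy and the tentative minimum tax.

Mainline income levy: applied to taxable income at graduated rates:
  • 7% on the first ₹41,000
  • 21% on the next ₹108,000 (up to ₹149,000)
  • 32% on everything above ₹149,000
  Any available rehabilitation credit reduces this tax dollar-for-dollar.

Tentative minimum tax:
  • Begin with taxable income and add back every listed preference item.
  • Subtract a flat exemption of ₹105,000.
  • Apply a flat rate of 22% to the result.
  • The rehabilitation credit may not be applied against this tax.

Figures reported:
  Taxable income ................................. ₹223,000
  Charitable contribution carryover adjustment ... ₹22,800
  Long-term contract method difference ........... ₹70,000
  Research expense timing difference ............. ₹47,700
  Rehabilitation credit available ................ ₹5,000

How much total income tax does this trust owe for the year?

Tentative minimum tax:
  Adjusted income: ₹223,000 + ₹22,800 + ₹70,000 + ₹47,700 = ₹363,500
  Less exemption ₹105,000 → base ₹258,500
  ₹258,500 × 22% = ₹56,870

Mainline income levy:
  ₹41,000 × 7% = ₹2,870
  ₹108,000 × 21% = ₹22,680
  ₹74,000 × 32% = ₹23,680
  → ₹49,230
  Less rehabilitation credit ₹5,000 → ₹44,230

₹56,870 > ₹44,230, so the tentative minimum tax is the binding amount.

₹56,870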